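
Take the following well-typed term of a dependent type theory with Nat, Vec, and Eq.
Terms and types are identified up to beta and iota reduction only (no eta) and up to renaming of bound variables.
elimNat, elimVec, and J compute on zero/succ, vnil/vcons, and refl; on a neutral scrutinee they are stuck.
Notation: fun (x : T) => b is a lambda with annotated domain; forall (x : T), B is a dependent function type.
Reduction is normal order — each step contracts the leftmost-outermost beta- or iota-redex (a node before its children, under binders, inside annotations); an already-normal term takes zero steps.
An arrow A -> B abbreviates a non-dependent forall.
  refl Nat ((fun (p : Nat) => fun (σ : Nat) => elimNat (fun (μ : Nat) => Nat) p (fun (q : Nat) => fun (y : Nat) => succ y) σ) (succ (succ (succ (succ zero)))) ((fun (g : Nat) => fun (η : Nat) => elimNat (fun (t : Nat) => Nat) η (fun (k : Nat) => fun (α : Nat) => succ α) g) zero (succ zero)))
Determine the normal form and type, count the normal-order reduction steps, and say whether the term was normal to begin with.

reduced normal form:
  refl Nat (succ (succ (succ (succ (succ zero)))))
the term's type:
  Eq Nat (succ (succ (succ (succ (succ zero))))) (succ (succ (succ (succ (succ zero)))))
normal-order step count: 9
already normal: no
first contracted redex: a beta-redex


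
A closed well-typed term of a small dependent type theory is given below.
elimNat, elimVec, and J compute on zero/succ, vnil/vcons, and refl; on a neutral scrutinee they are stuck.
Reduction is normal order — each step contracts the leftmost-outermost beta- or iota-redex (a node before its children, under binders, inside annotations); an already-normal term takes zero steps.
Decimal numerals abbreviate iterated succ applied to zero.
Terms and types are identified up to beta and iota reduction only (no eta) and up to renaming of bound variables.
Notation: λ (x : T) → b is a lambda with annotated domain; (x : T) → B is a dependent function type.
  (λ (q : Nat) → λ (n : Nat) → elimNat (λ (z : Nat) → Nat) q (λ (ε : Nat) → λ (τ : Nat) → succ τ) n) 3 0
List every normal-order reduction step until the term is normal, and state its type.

reduction (normal order):
  (λ (q : Nat) → λ (n : Nat) → elimNat (λ (z : Nat) → Nat) q (λ (ε : Nat) → λ (τ : Nat) → succ τ) n) 3 0
  ~> (λ (q : Nat) → elimNat (λ (n : Nat) → Nat) 3 (λ (z : Nat) → λ (ε : Nat) → succ ε) q) 0
  ~> elimNat (λ (q : Nat) → Nat) 3 (λ (n : Nat) → λ (z : Nat) → succ z) 0
  ~> 3
inferred type:
  Nat


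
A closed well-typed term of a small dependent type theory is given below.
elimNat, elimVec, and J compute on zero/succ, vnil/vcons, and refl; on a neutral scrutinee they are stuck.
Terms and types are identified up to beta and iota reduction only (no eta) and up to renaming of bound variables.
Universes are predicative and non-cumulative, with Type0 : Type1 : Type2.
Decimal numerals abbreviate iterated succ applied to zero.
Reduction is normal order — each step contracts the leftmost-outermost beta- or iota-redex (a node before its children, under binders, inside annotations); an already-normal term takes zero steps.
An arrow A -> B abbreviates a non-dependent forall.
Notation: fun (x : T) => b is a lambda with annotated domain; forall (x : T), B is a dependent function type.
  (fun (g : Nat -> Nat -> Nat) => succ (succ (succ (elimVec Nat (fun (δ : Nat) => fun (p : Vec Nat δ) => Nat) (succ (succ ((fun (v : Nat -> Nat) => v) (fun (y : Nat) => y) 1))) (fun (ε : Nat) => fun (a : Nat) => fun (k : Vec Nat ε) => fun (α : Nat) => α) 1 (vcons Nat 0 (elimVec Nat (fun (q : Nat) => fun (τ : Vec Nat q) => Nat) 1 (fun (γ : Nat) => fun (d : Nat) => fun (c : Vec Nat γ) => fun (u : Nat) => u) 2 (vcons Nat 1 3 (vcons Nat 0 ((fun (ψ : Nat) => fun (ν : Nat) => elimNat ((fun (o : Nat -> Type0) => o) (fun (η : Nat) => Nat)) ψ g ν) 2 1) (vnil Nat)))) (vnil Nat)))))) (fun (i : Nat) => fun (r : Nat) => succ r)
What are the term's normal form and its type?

resulting normal form:
  6
type:
  Nat
observation: 9 normal-order steps normalize the term, beginning with a beta-redex.


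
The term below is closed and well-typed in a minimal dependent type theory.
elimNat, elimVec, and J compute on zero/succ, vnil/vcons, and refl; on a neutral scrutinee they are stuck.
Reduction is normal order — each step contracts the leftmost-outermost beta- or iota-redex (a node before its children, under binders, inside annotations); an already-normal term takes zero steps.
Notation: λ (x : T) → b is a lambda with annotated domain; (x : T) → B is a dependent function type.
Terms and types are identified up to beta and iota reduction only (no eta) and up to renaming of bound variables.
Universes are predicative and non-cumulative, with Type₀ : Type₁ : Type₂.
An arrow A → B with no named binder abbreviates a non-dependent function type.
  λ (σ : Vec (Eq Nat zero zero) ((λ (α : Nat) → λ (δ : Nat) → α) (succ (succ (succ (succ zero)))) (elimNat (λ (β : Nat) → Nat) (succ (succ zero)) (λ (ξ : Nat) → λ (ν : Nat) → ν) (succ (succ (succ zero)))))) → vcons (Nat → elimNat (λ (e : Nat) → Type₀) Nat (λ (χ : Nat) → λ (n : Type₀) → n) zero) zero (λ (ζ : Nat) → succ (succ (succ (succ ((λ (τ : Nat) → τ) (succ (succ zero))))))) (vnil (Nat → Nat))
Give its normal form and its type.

resulting normal form:
  λ (σ : Vec (Eq Nat zero zero) (succ (succ (succ (succ zero))))) → vcons (Nat → Nat) zero (λ (α : Nat) → succ (succ (succ (succ (succ (succ zero)))))) (vnil (Nat → Nat))
the term's type:
  Vec (Eq Nat zero zero) (succ (succ (succ (succ zero)))) → Vec (Nat → Nat) (succ zero)


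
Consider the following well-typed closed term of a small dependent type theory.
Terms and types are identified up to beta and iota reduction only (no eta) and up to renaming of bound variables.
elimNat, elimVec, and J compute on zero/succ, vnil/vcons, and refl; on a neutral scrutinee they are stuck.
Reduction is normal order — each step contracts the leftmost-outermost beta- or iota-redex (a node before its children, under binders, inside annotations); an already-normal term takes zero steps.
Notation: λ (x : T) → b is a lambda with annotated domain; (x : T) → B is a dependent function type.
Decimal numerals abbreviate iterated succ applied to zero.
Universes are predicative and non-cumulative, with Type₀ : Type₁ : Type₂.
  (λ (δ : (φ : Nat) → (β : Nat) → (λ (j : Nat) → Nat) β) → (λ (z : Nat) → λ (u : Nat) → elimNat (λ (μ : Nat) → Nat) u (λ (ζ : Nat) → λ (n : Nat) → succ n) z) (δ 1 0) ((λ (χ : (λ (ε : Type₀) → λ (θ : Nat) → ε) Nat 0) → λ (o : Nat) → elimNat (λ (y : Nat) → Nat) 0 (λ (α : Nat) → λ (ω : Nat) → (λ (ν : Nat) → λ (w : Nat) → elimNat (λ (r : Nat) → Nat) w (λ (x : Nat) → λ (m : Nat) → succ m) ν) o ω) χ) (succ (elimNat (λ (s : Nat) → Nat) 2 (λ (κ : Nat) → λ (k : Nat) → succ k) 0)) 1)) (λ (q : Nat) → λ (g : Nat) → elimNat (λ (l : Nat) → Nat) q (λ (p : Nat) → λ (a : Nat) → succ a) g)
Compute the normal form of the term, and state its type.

resulting normal form:
  4
type:
  Nat
observation: the term reaches its normal form after 35 normal-order steps.


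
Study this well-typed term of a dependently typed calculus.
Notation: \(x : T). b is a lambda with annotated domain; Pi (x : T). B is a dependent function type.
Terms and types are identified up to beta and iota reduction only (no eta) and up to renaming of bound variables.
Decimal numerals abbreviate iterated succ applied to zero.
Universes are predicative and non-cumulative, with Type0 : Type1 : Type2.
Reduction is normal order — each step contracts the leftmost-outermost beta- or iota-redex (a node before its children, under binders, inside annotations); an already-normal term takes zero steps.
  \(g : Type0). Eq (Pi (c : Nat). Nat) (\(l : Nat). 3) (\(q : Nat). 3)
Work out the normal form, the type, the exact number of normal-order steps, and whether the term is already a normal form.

normal form:
  \(g : Type0). Eq (Pi (c : Nat). Nat) (\(l : Nat). 3) (\(q : Nat). 3)
the term's type:
  Pi (g : Type0). Type0
steps to reach normal form (normal order): 0
term was already normal: yes


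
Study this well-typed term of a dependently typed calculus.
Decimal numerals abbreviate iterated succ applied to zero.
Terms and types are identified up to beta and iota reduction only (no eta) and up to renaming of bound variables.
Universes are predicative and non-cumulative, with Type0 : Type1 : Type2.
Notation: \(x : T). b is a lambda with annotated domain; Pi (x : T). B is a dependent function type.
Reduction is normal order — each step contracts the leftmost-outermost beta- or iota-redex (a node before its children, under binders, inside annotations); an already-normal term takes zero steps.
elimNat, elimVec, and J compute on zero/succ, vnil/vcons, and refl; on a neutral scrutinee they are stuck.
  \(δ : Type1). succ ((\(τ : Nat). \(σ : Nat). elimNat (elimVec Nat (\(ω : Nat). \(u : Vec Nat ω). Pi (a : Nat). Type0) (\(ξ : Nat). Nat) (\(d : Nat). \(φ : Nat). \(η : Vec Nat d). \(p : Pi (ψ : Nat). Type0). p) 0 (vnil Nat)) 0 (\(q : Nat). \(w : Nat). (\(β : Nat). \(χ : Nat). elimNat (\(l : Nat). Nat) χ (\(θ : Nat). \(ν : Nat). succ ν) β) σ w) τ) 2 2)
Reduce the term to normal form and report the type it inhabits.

reduced normal form:
  \(δ : Type1). 5
type:
  Pi (δ : Type1). Nat
observation: 27 normal-order steps separate the term from its normal form.


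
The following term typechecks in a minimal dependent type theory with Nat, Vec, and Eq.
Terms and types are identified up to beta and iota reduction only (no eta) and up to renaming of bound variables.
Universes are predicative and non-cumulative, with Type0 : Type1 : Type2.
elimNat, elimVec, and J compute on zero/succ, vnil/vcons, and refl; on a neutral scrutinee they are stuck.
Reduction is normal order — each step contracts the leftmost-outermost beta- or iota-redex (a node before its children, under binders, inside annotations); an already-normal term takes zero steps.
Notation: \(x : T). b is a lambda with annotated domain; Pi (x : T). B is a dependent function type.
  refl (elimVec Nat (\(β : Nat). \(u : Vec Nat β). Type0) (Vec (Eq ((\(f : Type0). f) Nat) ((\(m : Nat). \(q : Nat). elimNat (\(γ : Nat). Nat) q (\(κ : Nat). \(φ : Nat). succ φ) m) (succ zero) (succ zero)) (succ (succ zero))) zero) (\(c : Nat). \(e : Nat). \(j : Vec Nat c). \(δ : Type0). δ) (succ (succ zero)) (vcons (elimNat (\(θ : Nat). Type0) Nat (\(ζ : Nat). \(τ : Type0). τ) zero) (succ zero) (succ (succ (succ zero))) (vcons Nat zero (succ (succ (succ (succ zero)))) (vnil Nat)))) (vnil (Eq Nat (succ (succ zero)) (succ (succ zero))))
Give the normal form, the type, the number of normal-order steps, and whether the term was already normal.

reduced normal form:
  refl (Vec (Eq Nat (succ (succ zero)) (succ (succ zero))) zero) (vnil (Eq Nat (succ (succ zero)) (succ (succ zero))))
type:
  Eq (Vec (Eq Nat (succ (succ zero)) (succ (succ zero))) zero) (vnil (Eq Nat (succ (succ zero)) (succ (succ zero)))) (vnil (Eq Nat (succ (succ zero)) (succ (succ zero))))
reduction steps (normal order): 18
started in normal form: no
first redex: an elimVec iota-redex


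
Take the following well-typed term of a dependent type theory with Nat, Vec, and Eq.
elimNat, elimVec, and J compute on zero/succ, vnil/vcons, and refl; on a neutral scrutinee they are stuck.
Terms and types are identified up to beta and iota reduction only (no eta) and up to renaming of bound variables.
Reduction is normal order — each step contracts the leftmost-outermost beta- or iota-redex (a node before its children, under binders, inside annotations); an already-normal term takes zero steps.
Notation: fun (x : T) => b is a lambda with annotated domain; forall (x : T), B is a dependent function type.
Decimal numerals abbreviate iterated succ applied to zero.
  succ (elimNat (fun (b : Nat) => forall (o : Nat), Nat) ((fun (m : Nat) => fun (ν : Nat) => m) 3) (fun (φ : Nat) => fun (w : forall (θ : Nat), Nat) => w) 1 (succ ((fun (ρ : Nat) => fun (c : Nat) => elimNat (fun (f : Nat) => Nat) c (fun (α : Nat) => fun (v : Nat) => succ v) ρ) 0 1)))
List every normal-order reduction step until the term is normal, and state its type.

reduction (normal order):
  succ (elimNat (fun (b : Nat) => forall (o : Nat), Nat) ((fun (m : Nat) => fun (ν : Nat) => m) 3) (fun (φ : Nat) => fun (w : forall (θ : Nat), Nat) => w) 1 (succ ((fun (ρ : Nat) => fun (c : Nat) => elimNat (fun (f : Nat) => Nat) c (fun (α : Nat) => fun (v : Nat) => succ v) ρ) 0 1)))
  ~> succ ((fun (b : Nat) => fun (o : forall (m : Nat), Nat) => o) 0 (elimNat (fun (ν : Nat) => forall (φ : Nat), Nat) ((fun (w : Nat) => fun (θ : Nat) => w) 3) (fun (ρ : Nat) => fun (c : forall (f : Nat), Nat) => c) 0) (succ ((fun (α : Nat) => fun (v : Nat) => elimNat (fun (ζ : Nat) => Nat) v (fun (μ : Nat) => fun (r : Nat) => succ r) α) 0 1)))
  ~> succ ((fun (b : forall (o : Nat), Nat) => b) (elimNat (fun (m : Nat) => forall (ν : Nat), Nat) ((fun (φ : Nat) => fun (w : Nat) => φ) 3) (fun (θ : Nat) => fun (ρ : forall (c : Nat), Nat) => ρ) 0) (succ ((fun (f : Nat) => fun (α : Nat) => elimNat (fun (v : Nat) => Nat) α (fun (ζ : Nat) => fun (μ : Nat) => succ μ) f) 0 1)))
  ~> succ (elimNat (fun (b : Nat) => forall (o : Nat), Nat) ((fun (m : Nat) => fun (ν : Nat) => m) 3) (fun (φ : Nat) => fun (w : forall (θ : Nat), Nat) => w) 0 (succ ((fun (ρ : Nat) => fun (c : Nat) => elimNat (fun (f : Nat) => Nat) c (fun (α : Nat) => fun (v : Nat) => succ v) ρ) 0 1)))
  ~> succ ((fun (b : Nat) => fun (o : Nat) => b) 3 (succ ((fun (m : Nat) => fun (ν : Nat) => elimNat (fun (φ : Nat) => Nat) ν (fun (w : Nat) => fun (θ : Nat) => succ θ) m) 0 1)))
  ~> succ ((fun (b : Nat) => 3) (succ ((fun (o : Nat) => fun (m : Nat) => elimNat (fun (ν : Nat) => Nat) m (fun (φ : Nat) => fun (w : Nat) => succ w) o) 0 1)))
  ~> 4
type:
  Nat


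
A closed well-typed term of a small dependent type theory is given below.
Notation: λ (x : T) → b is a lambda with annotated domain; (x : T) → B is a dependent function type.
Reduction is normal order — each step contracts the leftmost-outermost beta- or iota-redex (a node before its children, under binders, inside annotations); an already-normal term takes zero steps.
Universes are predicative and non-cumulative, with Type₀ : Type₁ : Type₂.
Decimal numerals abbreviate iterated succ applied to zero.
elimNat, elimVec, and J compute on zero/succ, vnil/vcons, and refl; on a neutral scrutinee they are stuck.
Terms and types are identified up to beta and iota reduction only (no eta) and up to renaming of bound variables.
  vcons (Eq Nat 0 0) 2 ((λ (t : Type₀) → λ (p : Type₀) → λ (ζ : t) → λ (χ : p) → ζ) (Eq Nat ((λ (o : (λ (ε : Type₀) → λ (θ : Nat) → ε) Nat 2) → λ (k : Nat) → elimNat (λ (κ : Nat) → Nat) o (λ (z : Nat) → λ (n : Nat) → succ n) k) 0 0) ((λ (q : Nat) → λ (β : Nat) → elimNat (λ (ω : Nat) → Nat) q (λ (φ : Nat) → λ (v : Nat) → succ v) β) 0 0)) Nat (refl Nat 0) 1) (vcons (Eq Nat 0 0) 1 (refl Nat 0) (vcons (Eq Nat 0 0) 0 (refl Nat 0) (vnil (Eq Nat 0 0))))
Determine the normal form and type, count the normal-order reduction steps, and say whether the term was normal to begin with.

normal form:
  vcons (Eq Nat 0 0) 2 (refl Nat 0) (vcons (Eq Nat 0 0) 1 (refl Nat 0) (vcons (Eq Nat 0 0) 0 (refl Nat 0) (vnil (Eq Nat 0 0))))
the term's type:
  Vec (Eq Nat 0 0) 3
steps to reach normal form (normal order): 4
already normal: no
first redex: a beta-redex


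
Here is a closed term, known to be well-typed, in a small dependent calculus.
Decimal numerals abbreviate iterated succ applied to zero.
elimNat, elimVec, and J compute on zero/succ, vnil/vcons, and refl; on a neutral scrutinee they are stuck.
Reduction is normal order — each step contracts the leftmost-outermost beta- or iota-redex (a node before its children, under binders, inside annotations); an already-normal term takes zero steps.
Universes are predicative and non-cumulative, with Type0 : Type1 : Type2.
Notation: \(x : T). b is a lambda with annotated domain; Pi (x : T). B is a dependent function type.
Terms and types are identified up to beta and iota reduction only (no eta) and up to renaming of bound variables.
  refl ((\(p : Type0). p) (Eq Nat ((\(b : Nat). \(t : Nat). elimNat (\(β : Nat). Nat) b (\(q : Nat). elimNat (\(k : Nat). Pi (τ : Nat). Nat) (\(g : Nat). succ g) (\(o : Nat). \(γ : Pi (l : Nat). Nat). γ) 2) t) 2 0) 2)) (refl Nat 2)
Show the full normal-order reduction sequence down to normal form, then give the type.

reduction (normal order):
  refl ((\(p : Type0). p) (Eq Nat ((\(b : Nat). \(t : Nat). elimNat (\(β : Nat). Nat) b (\(q : Nat). elimNat (\(k : Nat). Pi (τ : Nat). Nat) (\(g : Nat). succ g) (\(o : Nat). \(γ : Pi (l : Nat). Nat). γ) 2) t) 2 0) 2)) (refl Nat 2)
  ~> refl (Eq Nat ((\(p : Nat). \(b : Nat). elimNat (\(t : Nat). Nat) p (\(β : Nat). elimNat (\(q : Nat). Pi (k : Nat). Nat) (\(τ : Nat). succ τ) (\(g : Nat). \(o : Pi (γ : Nat). Nat). o) 2) b) 2 0) 2) (refl Nat 2)
  ~> refl (Eq Nat ((\(p : Nat). elimNat (\(b : Nat). Nat) 2 (\(t : Nat). elimNat (\(β : Nat). Pi (q : Nat). Nat) (\(k : Nat). succ k) (\(τ : Nat). \(g : Pi (o : Nat). Nat). g) 2) p) 0) 2) (refl Nat 2)
  ~> refl (Eq Nat (elimNat (\(p : Nat). Nat) 2 (\(b : Nat). elimNat (\(t : Nat). Pi (β : Nat). Nat) (\(q : Nat). succ q) (\(k : Nat). \(τ : Pi (g : Nat). Nat). τ) 2) 0) 2) (refl Nat 2)
  ~> refl (Eq Nat 2 2) (refl Nat 2)
inferred type:
  Eq (Eq Nat 2 2) (refl Nat 2) (refl Nat 2)


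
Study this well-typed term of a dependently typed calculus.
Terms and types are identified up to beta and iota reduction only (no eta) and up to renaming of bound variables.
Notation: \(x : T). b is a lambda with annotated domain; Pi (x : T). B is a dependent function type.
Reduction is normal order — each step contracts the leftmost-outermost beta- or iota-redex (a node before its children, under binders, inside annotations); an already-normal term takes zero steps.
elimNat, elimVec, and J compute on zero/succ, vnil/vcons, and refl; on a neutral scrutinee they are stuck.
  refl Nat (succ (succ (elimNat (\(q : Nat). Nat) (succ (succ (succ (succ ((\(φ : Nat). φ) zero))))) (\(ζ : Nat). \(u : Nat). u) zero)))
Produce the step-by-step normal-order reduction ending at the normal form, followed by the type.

normal-order reduction sequence:
  refl Nat (succ (succ (elimNat (\(q : Nat). Nat) (succ (succ (succ (succ ((\(φ : Nat). φ) zero))))) (\(ζ : Nat). \(u : Nat). u) zero)))
  ~> refl Nat (succ (succ (succ (succ (succ (succ ((\(q : Nat). q) zero)))))))
  ~> refl Nat (succ (succ (succ (succ (succ (succ zero))))))
the term's type:
  Eq Nat (succ (succ (succ (succ (succ (succ zero)))))) (succ (succ (succ (succ (succ (succ zero))))))


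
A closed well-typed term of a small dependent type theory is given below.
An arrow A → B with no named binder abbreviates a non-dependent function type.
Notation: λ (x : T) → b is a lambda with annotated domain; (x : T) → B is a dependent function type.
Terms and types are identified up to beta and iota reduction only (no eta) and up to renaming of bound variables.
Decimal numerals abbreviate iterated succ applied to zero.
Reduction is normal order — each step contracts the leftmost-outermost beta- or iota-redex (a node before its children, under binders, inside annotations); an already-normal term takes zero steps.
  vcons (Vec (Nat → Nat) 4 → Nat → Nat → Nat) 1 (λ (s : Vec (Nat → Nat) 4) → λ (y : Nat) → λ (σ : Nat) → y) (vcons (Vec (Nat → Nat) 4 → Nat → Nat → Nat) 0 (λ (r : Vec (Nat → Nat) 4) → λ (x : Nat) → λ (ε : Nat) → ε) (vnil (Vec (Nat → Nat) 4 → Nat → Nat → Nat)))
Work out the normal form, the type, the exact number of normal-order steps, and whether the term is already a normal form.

resulting normal form:
  vcons (Vec (Nat → Nat) 4 → Nat → Nat → Nat) 1 (λ (s : Vec (Nat → Nat) 4) → λ (y : Nat) → λ (σ : Nat) → y) (vcons (Vec (Nat → Nat) 4 → Nat → Nat → Nat) 0 (λ (r : Vec (Nat → Nat) 4) → λ (x : Nat) → λ (ε : Nat) → ε) (vnil (Vec (Nat → Nat) 4 → Nat → Nat → Nat)))
type:
  Vec (Vec (Nat → Nat) 4 → Nat → Nat → Nat) 2
steps to reach normal form (normal order): 0
term was already normal: yes


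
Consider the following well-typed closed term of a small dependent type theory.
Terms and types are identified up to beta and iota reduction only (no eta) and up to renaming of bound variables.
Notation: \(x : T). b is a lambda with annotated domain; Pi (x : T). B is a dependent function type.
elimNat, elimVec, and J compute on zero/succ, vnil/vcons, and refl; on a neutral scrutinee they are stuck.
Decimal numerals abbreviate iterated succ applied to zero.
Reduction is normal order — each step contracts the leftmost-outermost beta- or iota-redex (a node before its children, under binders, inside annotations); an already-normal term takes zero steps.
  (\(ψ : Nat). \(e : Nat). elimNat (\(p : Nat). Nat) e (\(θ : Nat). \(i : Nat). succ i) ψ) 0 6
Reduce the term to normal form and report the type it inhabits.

normal form:
  6
the term's type:
  Nat
observation: 3 normal-order steps normalize the term, beginning with a beta-redex.


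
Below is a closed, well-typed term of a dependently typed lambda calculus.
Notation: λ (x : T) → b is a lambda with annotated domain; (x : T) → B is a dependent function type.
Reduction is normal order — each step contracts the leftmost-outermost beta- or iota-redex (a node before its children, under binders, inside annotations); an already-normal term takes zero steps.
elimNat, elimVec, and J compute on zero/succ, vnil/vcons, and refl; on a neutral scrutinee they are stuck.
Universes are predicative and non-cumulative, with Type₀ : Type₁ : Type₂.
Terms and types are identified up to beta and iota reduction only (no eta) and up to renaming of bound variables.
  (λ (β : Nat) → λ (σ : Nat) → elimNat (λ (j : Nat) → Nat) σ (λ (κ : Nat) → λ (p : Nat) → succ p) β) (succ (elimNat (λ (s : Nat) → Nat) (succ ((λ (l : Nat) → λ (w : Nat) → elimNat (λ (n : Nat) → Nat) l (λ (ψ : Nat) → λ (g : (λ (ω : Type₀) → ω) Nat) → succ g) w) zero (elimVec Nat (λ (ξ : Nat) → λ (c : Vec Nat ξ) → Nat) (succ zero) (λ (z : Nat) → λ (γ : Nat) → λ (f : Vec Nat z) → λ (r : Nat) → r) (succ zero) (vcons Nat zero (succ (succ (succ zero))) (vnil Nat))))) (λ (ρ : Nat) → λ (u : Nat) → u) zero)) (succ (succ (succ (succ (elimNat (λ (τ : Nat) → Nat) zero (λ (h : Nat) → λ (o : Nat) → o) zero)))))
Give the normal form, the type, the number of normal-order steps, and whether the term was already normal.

normal form:
  succ (succ (succ (succ (succ (succ (succ zero))))))
type:
  Nat
steps to reach normal form (normal order): 27
term was already normal: no
first contracted redex: a beta-redex


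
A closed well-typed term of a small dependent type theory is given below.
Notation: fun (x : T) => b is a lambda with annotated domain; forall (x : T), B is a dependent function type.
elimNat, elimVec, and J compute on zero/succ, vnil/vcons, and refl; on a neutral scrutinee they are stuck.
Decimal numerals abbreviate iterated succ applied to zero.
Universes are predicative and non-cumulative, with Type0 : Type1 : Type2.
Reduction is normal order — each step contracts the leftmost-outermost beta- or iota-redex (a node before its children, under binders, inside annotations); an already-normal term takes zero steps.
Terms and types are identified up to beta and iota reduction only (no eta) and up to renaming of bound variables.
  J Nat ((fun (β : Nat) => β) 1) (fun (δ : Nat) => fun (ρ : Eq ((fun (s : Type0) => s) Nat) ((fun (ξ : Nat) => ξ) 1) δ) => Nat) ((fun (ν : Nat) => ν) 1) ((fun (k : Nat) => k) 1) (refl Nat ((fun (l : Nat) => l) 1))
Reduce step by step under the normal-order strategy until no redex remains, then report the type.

normal-order reduction:
  J Nat ((fun (β : Nat) => β) 1) (fun (δ : Nat) => fun (ρ : Eq ((fun (s : Type0) => s) Nat) ((fun (ξ : Nat) => ξ) 1) δ) => Nat) ((fun (ν : Nat) => ν) 1) ((fun (k : Nat) => k) 1) (refl Nat ((fun (l : Nat) => l) 1))
  ~> (fun (β : Nat) => β) 1
  ~> 1
inferred type:
  Nat


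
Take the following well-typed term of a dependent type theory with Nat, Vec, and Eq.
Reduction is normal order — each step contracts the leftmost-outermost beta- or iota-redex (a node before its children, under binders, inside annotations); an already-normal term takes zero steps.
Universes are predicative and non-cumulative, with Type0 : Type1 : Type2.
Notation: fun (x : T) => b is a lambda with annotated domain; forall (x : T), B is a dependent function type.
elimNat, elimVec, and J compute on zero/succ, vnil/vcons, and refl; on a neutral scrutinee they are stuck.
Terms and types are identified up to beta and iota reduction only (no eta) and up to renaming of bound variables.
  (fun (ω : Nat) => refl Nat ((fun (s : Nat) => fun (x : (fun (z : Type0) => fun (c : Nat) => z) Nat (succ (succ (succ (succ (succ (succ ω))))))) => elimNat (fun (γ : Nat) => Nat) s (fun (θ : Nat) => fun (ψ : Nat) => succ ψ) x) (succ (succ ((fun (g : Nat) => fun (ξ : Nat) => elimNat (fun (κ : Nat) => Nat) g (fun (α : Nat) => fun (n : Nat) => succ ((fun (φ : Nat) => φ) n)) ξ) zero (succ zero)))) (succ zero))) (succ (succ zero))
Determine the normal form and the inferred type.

normal form:
  refl Nat (succ (succ (succ (succ zero))))
the term's type:
  Eq Nat (succ (succ (succ (succ zero)))) (succ (succ (succ (succ zero))))
observation: 14 normal-order steps separate the term from its normal form.


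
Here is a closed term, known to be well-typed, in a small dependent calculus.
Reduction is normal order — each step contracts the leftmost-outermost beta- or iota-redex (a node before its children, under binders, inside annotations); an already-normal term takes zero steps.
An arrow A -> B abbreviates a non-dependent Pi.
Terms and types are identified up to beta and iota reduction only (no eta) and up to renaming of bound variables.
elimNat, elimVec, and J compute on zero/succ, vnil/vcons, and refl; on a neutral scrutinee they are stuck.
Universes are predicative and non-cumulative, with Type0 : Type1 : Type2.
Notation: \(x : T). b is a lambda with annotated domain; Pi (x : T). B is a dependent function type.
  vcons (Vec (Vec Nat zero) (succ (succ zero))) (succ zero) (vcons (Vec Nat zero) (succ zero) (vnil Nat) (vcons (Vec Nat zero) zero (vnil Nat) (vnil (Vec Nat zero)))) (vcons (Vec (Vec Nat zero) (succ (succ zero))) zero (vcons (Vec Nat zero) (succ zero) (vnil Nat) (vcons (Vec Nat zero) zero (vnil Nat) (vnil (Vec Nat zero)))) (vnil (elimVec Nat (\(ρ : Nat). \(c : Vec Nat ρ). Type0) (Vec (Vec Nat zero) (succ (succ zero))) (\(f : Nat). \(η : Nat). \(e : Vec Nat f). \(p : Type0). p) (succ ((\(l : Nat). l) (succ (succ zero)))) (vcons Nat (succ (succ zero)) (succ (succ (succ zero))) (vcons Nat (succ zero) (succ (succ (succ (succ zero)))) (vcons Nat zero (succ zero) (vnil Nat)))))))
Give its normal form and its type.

resulting normal form:
  vcons (Vec (Vec Nat zero) (succ (succ zero))) (succ zero) (vcons (Vec Nat zero) (succ zero) (vnil Nat) (vcons (Vec Nat zero) zero (vnil Nat) (vnil (Vec Nat zero)))) (vcons (Vec (Vec Nat zero) (succ (succ zero))) zero (vcons (Vec Nat zero) (succ zero) (vnil Nat) (vcons (Vec Nat zero) zero (vnil Nat) (vnil (Vec Nat zero)))) (vnil (Vec (Vec Nat zero) (succ (succ zero)))))
type:
  Vec (Vec (Vec Nat zero) (succ (succ zero))) (succ (succ zero))


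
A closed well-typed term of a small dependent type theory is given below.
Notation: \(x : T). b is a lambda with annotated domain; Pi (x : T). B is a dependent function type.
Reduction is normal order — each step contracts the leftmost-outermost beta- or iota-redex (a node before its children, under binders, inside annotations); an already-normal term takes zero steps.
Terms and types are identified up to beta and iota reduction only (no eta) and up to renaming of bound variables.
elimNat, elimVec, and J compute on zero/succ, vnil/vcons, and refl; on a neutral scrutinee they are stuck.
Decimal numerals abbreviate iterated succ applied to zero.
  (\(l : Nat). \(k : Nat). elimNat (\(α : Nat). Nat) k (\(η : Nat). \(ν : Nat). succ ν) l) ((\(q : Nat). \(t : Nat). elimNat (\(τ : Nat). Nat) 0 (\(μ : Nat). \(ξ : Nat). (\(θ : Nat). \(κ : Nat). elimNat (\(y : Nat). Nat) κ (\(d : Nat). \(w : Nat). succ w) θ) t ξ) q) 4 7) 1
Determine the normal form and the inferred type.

resulting normal form:
  29
type:
  Nat


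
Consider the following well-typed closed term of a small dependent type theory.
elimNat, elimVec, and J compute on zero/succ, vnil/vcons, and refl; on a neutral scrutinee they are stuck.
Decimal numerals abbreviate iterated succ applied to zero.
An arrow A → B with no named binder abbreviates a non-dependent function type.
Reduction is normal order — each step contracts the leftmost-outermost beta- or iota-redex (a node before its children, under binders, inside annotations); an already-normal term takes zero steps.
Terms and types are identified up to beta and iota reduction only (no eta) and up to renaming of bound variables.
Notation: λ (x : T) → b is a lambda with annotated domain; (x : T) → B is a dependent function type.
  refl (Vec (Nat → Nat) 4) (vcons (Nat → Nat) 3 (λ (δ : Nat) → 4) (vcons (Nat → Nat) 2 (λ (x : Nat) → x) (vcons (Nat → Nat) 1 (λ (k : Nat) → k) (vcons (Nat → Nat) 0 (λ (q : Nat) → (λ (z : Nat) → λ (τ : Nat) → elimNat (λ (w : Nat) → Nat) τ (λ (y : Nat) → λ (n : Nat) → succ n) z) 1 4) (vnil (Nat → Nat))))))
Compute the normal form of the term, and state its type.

resulting normal form:
  refl (Vec (Nat → Nat) 4) (vcons (Nat → Nat) 3 (λ (δ : Nat) → 4) (vcons (Nat → Nat) 2 (λ (x : Nat) → x) (vcons (Nat → Nat) 1 (λ (k : Nat) → k) (vcons (Nat → Nat) 0 (λ (q : Nat) → 5) (vnil (Nat → Nat))))))
the term's type:
  Eq (Vec (Nat → Nat) 4) (vcons (Nat → Nat) 3 (λ (δ : Nat) → 4) (vcons (Nat → Nat) 2 (λ (x : Nat) → x) (vcons (Nat → Nat) 1 (λ (k : Nat) → k) (vcons (Nat → Nat) 0 (λ (q : Nat) → 5) (vnil (Nat → Nat)))))) (vcons (Nat → Nat) 3 (λ (z : Nat) → 4) (vcons (Nat → Nat) 2 (λ (τ : Nat) → τ) (vcons (Nat → Nat) 1 (λ (w : Nat) → w) (vcons (Nat → Nat) 0 (λ (y : Nat) → 5) (vnil (Nat → Nat))))))


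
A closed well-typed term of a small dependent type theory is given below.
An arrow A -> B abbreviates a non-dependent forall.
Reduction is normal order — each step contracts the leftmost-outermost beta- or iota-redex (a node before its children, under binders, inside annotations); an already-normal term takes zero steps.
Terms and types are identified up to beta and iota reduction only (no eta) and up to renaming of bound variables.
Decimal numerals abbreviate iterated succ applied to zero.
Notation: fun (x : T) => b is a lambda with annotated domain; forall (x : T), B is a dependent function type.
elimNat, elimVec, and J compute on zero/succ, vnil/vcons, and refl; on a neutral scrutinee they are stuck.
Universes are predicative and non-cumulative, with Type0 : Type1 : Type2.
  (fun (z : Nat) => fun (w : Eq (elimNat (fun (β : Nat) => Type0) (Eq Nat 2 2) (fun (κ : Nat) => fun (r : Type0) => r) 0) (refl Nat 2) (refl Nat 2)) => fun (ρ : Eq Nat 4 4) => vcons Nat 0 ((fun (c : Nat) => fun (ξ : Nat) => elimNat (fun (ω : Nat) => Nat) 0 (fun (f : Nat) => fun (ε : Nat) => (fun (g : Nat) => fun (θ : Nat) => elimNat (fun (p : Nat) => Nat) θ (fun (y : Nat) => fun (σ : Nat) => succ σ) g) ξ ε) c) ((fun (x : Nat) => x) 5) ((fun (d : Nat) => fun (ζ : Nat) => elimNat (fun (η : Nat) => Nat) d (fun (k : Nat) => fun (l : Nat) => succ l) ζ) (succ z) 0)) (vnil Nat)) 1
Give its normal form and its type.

reduced normal form:
  fun (z : Eq (Eq Nat 2 2) (refl Nat 2) (refl Nat 2)) => fun (w : Eq Nat 4 4) => vcons Nat 0 10 (vnil Nat)
type:
  Eq (Eq Nat 2 2) (refl Nat 2) (refl Nat 2) -> Eq Nat 4 4 -> Vec Nat 1


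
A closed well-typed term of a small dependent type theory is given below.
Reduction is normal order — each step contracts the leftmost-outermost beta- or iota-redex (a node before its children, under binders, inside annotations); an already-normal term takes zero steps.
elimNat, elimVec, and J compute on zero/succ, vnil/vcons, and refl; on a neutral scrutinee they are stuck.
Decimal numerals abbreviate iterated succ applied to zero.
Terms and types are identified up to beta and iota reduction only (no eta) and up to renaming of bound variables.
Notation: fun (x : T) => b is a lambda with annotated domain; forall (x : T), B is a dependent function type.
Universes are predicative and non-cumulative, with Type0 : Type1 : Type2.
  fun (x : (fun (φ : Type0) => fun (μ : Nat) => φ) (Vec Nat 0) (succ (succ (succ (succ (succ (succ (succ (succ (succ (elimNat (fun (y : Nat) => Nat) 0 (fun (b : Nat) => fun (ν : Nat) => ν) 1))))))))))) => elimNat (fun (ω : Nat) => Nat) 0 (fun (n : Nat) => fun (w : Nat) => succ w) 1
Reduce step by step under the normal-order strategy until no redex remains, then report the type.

reduction (normal order):
  fun (x : (fun (φ : Type0) => fun (μ : Nat) => φ) (Vec Nat 0) (succ (succ (succ (succ (succ (succ (succ (succ (succ (elimNat (fun (y : Nat) => Nat) 0 (fun (b : Nat) => fun (ν : Nat) => ν) 1))))))))))) => elimNat (fun (ω : Nat) => Nat) 0 (fun (n : Nat) => fun (w : Nat) => succ w) 1
  ~> fun (x : (fun (φ : Nat) => Vec Nat 0) (succ (succ (succ (succ (succ (succ (succ (succ (succ (elimNat (fun (μ : Nat) => Nat) 0 (fun (y : Nat) => fun (b : Nat) => b) 1))))))))))) => elimNat (fun (ν : Nat) => Nat) 0 (fun (ω : Nat) => fun (n : Nat) => succ n) 1
  ~> fun (x : Vec Nat 0) => elimNat (fun (φ : Nat) => Nat) 0 (fun (μ : Nat) => fun (y : Nat) => succ y) 1
  ~> fun (x : Vec Nat 0) => (fun (φ : Nat) => fun (μ : Nat) => succ μ) 0 (elimNat (fun (y : Nat) => Nat) 0 (fun (b : Nat) => fun (ν : Nat) => succ ν) 0)
  ~> fun (x : Vec Nat 0) => (fun (φ : Nat) => succ φ) (elimNat (fun (μ : Nat) => Nat) 0 (fun (y : Nat) => fun (b : Nat) => succ b) 0)
  ~> fun (x : Vec Nat 0) => succ (elimNat (fun (φ : Nat) => Nat) 0 (fun (μ : Nat) => fun (y : Nat) => succ y) 0)
  ~> fun (x : Vec Nat 0) => 1
inferred type:
  forall (x : Vec Nat 0), Nat


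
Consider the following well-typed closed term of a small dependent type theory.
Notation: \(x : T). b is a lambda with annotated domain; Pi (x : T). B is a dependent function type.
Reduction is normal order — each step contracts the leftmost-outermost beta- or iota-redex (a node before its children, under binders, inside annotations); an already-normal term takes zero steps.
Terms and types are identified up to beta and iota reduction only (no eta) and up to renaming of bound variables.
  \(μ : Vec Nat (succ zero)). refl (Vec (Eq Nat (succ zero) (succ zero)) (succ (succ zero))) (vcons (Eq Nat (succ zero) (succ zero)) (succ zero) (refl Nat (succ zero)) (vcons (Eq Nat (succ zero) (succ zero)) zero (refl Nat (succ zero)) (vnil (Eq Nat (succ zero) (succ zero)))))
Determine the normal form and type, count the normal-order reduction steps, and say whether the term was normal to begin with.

reduced normal form:
  \(μ : Vec Nat (succ zero)). refl (Vec (Eq Nat (succ zero) (succ zero)) (succ (succ zero))) (vcons (Eq Nat (succ zero) (succ zero)) (succ zero) (refl Nat (succ zero)) (vcons (Eq Nat (succ zero) (succ zero)) zero (refl Nat (succ zero)) (vnil (Eq Nat (succ zero) (succ zero)))))
the term's type:
  Pi (μ : Vec Nat (succ zero)). Eq (Vec (Eq Nat (succ zero) (succ zero)) (succ (succ zero))) (vcons (Eq Nat (succ zero) (succ zero)) (succ zero) (refl Nat (succ zero)) (vcons (Eq Nat (succ zero) (succ zero)) zero (refl Nat (succ zero)) (vnil (Eq Nat (succ zero) (succ zero))))) (vcons (Eq Nat (succ zero) (succ zero)) (succ zero) (refl Nat (succ zero)) (vcons (Eq Nat (succ zero) (succ zero)) zero (refl Nat (succ zero)) (vnil (Eq Nat (succ zero) (succ zero)))))
steps to reach normal form (normal order): 0
started in normal form: yes


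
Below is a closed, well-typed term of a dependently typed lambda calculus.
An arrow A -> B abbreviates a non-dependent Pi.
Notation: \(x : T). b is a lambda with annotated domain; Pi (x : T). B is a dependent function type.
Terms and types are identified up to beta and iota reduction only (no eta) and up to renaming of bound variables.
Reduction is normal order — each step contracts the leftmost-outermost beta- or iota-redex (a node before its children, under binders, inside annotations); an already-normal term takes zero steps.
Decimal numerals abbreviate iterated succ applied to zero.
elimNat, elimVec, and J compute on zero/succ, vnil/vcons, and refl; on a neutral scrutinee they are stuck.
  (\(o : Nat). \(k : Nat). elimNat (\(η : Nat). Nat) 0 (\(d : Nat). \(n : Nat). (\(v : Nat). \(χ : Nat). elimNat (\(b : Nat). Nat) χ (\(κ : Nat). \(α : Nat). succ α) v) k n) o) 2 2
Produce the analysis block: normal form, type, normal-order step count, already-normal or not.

resulting normal form:
  4
the term's type:
  Nat
normal-order step count: 27
started in normal form: no
first redex: a beta-redex


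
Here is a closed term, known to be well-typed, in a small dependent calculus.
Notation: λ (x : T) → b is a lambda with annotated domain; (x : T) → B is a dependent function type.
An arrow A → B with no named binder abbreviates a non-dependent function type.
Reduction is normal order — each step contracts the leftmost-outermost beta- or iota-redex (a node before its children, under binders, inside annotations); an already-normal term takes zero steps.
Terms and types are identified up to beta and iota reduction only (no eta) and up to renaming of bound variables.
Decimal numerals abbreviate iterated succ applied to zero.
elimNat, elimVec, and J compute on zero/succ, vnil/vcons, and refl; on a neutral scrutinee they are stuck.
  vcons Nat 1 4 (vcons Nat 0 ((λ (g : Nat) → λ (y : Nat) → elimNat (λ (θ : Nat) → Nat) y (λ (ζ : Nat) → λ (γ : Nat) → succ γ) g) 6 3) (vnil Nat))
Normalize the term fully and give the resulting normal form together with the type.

normal form:
  vcons Nat 1 4 (vcons Nat 0 9 (vnil Nat))
the term's type:
  Vec Nat 2
observation: 21 normal-order steps normalize the term, beginning with a beta-redex.


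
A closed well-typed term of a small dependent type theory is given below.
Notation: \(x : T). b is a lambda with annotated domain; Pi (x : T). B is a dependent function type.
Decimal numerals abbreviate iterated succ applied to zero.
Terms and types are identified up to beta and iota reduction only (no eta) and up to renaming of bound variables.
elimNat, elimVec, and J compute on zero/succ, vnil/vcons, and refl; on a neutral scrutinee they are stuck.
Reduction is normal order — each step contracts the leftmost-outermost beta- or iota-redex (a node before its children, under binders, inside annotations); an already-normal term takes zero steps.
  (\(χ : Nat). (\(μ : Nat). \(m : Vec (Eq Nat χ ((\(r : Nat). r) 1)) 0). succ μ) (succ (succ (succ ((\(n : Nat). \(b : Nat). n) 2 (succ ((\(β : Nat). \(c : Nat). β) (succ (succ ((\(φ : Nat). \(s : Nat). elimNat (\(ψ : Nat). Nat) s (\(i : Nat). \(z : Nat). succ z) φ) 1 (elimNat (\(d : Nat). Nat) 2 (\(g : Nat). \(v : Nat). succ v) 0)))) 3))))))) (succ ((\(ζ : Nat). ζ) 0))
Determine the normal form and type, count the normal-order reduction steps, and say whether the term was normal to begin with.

reduced normal form:
  \(χ : Vec (Eq Nat 1 1) 0). 6
type:
  Pi (χ : Vec (Eq Nat 1 1) 0). Nat
steps to reach normal form (normal order): 6
already normal: no
first contracted redex: a beta-redex


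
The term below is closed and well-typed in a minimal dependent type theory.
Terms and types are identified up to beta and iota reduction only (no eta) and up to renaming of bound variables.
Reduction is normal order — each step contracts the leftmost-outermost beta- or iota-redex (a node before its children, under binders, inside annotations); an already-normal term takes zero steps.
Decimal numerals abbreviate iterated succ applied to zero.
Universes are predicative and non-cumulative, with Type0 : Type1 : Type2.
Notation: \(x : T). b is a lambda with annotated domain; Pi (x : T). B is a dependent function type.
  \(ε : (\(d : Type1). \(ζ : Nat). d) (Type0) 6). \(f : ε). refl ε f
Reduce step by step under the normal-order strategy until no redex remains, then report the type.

reduction (normal order):
  \(ε : (\(d : Type1). \(ζ : Nat). d) (Type0) 6). \(f : ε). refl ε f
  ~> \(ε : (\(d : Nat). Type0) 6). \(ζ : ε). refl ε ζ
  ~> \(ε : Type0). \(d : ε). refl ε d
the term's type:
  Pi (ε : Type0). Pi (d : ε). Eq ε d d
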